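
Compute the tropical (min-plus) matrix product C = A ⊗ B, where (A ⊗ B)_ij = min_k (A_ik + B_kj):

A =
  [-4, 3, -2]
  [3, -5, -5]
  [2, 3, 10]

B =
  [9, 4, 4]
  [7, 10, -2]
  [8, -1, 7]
A ⊗ B =
  [5, -3, 0]
  [2, -6, -7]
  [10, 6, 1]

Apply the min-plus product entry-by-entry:
  C[0][0] = min over k of (A[0][0] + B[0][0] = -4 + 9 = 5, A[0][1] + B[1][0] = 3 + 7 = 10, A[0][2] + B[2][0] = -2 + 8 = 6) = 5 (attained at k = 0)
  C[0][1] = min over k of (A[0][0] + B[0][1] = -4 + 4 = 0, A[0][1] + B[1][1] = 3 + 10 = 13, A[0][2] + B[2][1] = -2 + -1 = -3) = -3 (attained at k = 2)
  C[0][2] = min over k of (A[0][0] + B[0][2] = -4 + 4 = 0, A[0][1] + B[1][2] = 3 + -2 = 1, A[0][2] + B[2][2] = -2 + 7 = 5) = 0 (attained at k = 0)
  C[1][0] = min over k of (A[1][0] + B[0][0] = 3 + 9 = 12, A[1][1] + B[1][0] = -5 + 7 = 2, A[1][2] + B[2][0] = -5 + 8 = 3) = 2 (attained at k = 1)
  C[1][1] = min over k of (A[1][0] + B[0][1] = 3 + 4 = 7, A[1][1] + B[1][1] = -5 + 10 = 5, A[1][2] + B[2][1] = -5 + -1 = -6) = -6 (attained at k = 2)
  C[1][2] = min over k of (A[1][0] + B[0][2] = 3 + 4 = 7, A[1][1] + B[1][2] = -5 + -2 = -7, A[1][2] + B[2][2] = -5 + 7 = 2) = -7 (attained at k = 1)
  C[2][0] = min over k of (A[2][0] + B[0][0] = 2 + 9 = 11, A[2][1] + B[1][0] = 3 + 7 = 10, A[2][2] + B[2][0] = 10 + 8 = 18) = 10 (attained at k = 1)
  C[2][1] = min over k of (A[2][0] + B[0][1] = 2 + 4 = 6, A[2][1] + B[1][1] = 3 + 10 = 13, A[2][2] + B[2][1] = 10 + -1 = 9) = 6 (attained at k = 0)
  C[2][2] = min over k of (A[2][0] + B[0][2] = 2 + 4 = 6, A[2][1] + B[1][2] = 3 + -2 = 1, A[2][2] + B[2][2] = 10 + 7 = 17) = 1 (attained at k = 1)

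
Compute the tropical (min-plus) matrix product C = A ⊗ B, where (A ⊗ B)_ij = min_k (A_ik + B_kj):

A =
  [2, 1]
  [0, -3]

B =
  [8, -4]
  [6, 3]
A ⊗ B =
  [7, -2]
  [3, -4]

Apply the min-plus product entry-by-entry:
  C[0][0] = min over k of (A[0][0] + B[0][0] = 2 + 8 = 10, A[0][1] + B[1][0] = 1 + 6 = 7) = 7 (attained at k = 1)
  C[0][1] = min over k of (A[0][0] + B[0][1] = 2 + -4 = -2, A[0][1] + B[1][1] = 1 + 3 = 4) = -2 (attained at k = 0)
  C[1][0] = min over k of (A[1][0] + B[0][0] = 0 + 8 = 8, A[1][1] + B[1][0] = -3 + 6 = 3) = 3 (attained at k = 1)
  C[1][1] = min over k of (A[1][0] + B[0][1] = 0 + -4 = -4, A[1][1] + B[1][1] = -3 + 3 = 0) = -4 (attained at k = 0)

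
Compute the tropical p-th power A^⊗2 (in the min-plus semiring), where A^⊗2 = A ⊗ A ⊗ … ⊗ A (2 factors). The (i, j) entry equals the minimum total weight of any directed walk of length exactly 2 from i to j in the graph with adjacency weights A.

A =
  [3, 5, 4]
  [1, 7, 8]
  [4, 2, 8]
A^⊗2 =
  [6, 6, 7]
  [4, 6, 5]
  [3, 9, 8]

Each entry (A^⊗2)_ij equals the minimum over all length-2 walks i = v_0 → v_1 → … → v_2 = j of Σ_t A[v_t][v_{t+1}]. For example, for (i, j) = (0, 2) we minimise over 3 possible intermediate vertex sequences; the minimum is 7, attained along the walk 0 → 0 → 2.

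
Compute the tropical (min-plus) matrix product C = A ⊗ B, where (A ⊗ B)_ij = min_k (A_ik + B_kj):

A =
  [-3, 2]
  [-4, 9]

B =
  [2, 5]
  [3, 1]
A ⊗ B =
  [-1, 2]
  [-2, 1]

Apply the min-plus product entry-by-entry:
  C[0][0] = min over k of (A[0][0] + B[0][0] = -3 + 2 = -1, A[0][1] + B[1][0] = 2 + 3 = 5) = -1 (attained at k = 0)
  C[0][1] = min over k of (A[0][0] + B[0][1] = -3 + 5 = 2, A[0][1] + B[1][1] = 2 + 1 = 3) = 2 (attained at k = 0)
  C[1][0] = min over k of (A[1][0] + B[0][0] = -4 + 2 = -2, A[1][1] + B[1][0] = 9 + 3 = 12) = -2 (attained at k = 0)
  C[1][1] = min over k of (A[1][0] + B[0][1] = -4 + 5 = 1, A[1][1] + B[1][1] = 9 + 1 = 10) = 1 (attained at k = 0)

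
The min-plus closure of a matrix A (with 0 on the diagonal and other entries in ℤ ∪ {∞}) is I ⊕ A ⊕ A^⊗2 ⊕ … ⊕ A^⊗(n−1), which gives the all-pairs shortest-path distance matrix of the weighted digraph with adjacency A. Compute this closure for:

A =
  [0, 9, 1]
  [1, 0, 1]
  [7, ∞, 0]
Closure =
  [0, 9, 1]
  [1, 0, 1]
  [7, 16, 0]

This is the Floyd-Warshall all-pairs shortest-path computation. For each intermediate vertex k = 0, 1, …, 2, update dist[i][j] ← min(dist[i][j], dist[i][k] + dist[k][j]). The final matrix gives, for each (i, j), the minimum total weight of any directed path from i to j (possibly empty when i = j).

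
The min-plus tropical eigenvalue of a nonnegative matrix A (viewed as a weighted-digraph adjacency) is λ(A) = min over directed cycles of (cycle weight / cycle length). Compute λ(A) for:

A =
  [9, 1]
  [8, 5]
λ(A) = 9/2

Enumerate directed cycles and compute their means (weight / length). Sample:
  cycle 0 → 0: weight = 9, length = 1, mean = 9/1 ≈ 9.000
  cycle 1 → 1: weight = 5, length = 1, mean = 5/1 ≈ 5.000
  cycle 0 → 1 → 0: weight = 9, length = 2, mean = 9/2 ≈ 4.500
  cycle 1 → 0 → 1: weight = 9, length = 2, mean = 9/2 ≈ 4.500
Minimum mean = 4.500, attained e.g. along the cycle 0 → 1 → 0 with weight 9 and length 2. So λ(A) = 9/2 = 9/2.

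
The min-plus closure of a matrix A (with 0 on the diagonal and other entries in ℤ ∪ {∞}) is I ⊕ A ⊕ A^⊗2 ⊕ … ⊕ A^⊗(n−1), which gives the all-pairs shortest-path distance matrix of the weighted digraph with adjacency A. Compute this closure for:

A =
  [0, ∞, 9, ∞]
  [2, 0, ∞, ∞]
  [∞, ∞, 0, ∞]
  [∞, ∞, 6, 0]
Closure =
  [0, ∞, 9, ∞]
  [2, 0, 11, ∞]
  [∞, ∞, 0, ∞]
  [∞, ∞, 6, 0]

This is the Floyd-Warshall all-pairs shortest-path computation. For each intermediate vertex k = 0, 1, …, 3, update dist[i][j] ← min(dist[i][j], dist[i][k] + dist[k][j]). The final matrix gives, for each (i, j), the minimum total weight of any directed path from i to j (possibly empty when i = j).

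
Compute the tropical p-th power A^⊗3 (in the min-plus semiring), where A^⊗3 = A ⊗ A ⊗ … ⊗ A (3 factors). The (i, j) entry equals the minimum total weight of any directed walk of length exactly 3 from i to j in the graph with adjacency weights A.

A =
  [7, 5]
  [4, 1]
A^⊗3 =
  [10, 7]
  [6, 3]

Each entry (A^⊗3)_ij equals the minimum over all length-3 walks i = v_0 → v_1 → … → v_3 = j of Σ_t A[v_t][v_{t+1}]. For example, for (i, j) = (0, 1) we minimise over 4 possible intermediate vertex sequences; the minimum is 7, attained along the walk 0 → 1 → 1 → 1.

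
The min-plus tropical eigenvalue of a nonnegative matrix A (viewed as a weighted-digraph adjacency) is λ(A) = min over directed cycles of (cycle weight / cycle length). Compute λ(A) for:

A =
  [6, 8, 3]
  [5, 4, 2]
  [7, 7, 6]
λ(A) = 4

Enumerate directed cycles and compute their means (weight / length). Sample:
  cycle 0 → 0: weight = 6, length = 1, mean = 6/1 ≈ 6.000
  cycle 1 → 1: weight = 4, length = 1, mean = 4/1 ≈ 4.000
  cycle 2 → 2: weight = 6, length = 1, mean = 6/1 ≈ 6.000
  cycle 0 → 1 → 0: weight = 13, length = 2, mean = 13/2 ≈ 6.500
  cycle 0 → 2 → 0: weight = 10, length = 2, mean = 10/2 ≈ 5.000
  cycle 1 → 0 → 1: weight = 13, length = 2, mean = 13/2 ≈ 6.500
Minimum mean = 4.000, attained e.g. along the cycle 1 → 1 with weight 4 and length 1. So λ(A) = 4/1 = 4.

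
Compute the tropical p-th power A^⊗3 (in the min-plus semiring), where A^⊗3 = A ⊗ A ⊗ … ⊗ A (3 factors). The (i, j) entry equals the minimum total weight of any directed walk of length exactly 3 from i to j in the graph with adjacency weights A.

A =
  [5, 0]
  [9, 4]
A^⊗3 =
  [13, 8]
  [17, 12]

Each entry (A^⊗3)_ij equals the minimum over all length-3 walks i = v_0 → v_1 → … → v_3 = j of Σ_t A[v_t][v_{t+1}]. For example, for (i, j) = (0, 1) we minimise over 4 possible intermediate vertex sequences; the minimum is 8, attained along the walk 0 → 1 → 1 → 1.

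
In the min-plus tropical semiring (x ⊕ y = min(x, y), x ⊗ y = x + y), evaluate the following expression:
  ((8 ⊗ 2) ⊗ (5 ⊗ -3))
((8 ⊗ 2) ⊗ (5 ⊗ -3)) = 12

Expand innermost to outermost. Recall ⊕ takes the minimum of its arguments and ⊗ takes their sum. Working out the expression ((8 ⊗ 2) ⊗ (5 ⊗ -3)) gives 12.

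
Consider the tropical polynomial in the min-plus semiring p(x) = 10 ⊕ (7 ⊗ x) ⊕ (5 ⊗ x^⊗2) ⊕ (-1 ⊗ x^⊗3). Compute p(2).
p(2) = 5

A tropical monomial a ⊗ x^⊗i evaluates to a + i · x. Evaluating each term at x = 2:
  Term 0 contributes 10 + 0 · 2 = 10
  Term 1 contributes 7 + 1 · 2 = 9
  Term 2 contributes 5 + 2 · 2 = 9
  Term 3 contributes -1 + 3 · 2 = 5
p(2) = ⊕ of these = min[10, 9, 9, 5] = 5.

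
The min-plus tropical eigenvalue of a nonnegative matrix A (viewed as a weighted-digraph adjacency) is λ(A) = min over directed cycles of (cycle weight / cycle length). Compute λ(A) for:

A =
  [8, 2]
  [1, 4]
λ(A) = 3/2

Enumerate directed cycles and compute their means (weight / length). Sample:
  cycle 0 → 0: weight = 8, length = 1, mean = 8/1 ≈ 8.000
  cycle 1 → 1: weight = 4, length = 1, mean = 4/1 ≈ 4.000
  cycle 0 → 1 → 0: weight = 3, length = 2, mean = 3/2 ≈ 1.500
  cycle 1 → 0 → 1: weight = 3, length = 2, mean = 3/2 ≈ 1.500
Minimum mean = 1.500, attained e.g. along the cycle 0 → 1 → 0 with weight 3 and length 2. So λ(A) = 3/2 = 3/2.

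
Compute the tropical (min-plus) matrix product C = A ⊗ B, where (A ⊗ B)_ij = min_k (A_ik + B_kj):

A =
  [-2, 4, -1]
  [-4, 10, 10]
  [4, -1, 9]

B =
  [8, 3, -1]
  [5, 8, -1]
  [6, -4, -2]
A ⊗ B =
  [5, -5, -3]
  [4, -1, -5]
  [4, 5, -2]

Apply the min-plus product entry-by-entry:
  C[0][0] = min over k of (A[0][0] + B[0][0] = -2 + 8 = 6, A[0][1] + B[1][0] = 4 + 5 = 9, A[0][2] + B[2][0] = -1 + 6 = 5) = 5 (attained at k = 2)
  C[0][1] = min over k of (A[0][0] + B[0][1] = -2 + 3 = 1, A[0][1] + B[1][1] = 4 + 8 = 12, A[0][2] + B[2][1] = -1 + -4 = -5) = -5 (attained at k = 2)
  C[0][2] = min over k of (A[0][0] + B[0][2] = -2 + -1 = -3, A[0][1] + B[1][2] = 4 + -1 = 3, A[0][2] + B[2][2] = -1 + -2 = -3) = -3 (attained at k = 0)
  C[1][0] = min over k of (A[1][0] + B[0][0] = -4 + 8 = 4, A[1][1] + B[1][0] = 10 + 5 = 15, A[1][2] + B[2][0] = 10 + 6 = 16) = 4 (attained at k = 0)
  C[1][1] = min over k of (A[1][0] + B[0][1] = -4 + 3 = -1, A[1][1] + B[1][1] = 10 + 8 = 18, A[1][2] + B[2][1] = 10 + -4 = 6) = -1 (attained at k = 0)
  C[1][2] = min over k of (A[1][0] + B[0][2] = -4 + -1 = -5, A[1][1] + B[1][2] = 10 + -1 = 9, A[1][2] + B[2][2] = 10 + -2 = 8) = -5 (attained at k = 0)
  C[2][0] = min over k of (A[2][0] + B[0][0] = 4 + 8 = 12, A[2][1] + B[1][0] = -1 + 5 = 4, A[2][2] + B[2][0] = 9 + 6 = 15) = 4 (attained at k = 1)
  C[2][1] = min over k of (A[2][0] + B[0][1] = 4 + 3 = 7, A[2][1] + B[1][1] = -1 + 8 = 7, A[2][2] + B[2][1] = 9 + -4 = 5) = 5 (attained at k = 2)
  C[2][2] = min over k of (A[2][0] + B[0][2] = 4 + -1 = 3, A[2][1] + B[1][2] = -1 + -1 = -2, A[2][2] + B[2][2] = 9 + -2 = 7) = -2 (attained at k = 1)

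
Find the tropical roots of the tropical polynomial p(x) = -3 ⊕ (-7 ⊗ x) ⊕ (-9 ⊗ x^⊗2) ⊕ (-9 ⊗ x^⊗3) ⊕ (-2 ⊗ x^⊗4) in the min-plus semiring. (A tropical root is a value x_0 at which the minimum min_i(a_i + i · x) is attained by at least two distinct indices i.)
Roots: {-7, 0, 2, 4}

Each tropical root is a break point of the lower envelope of the lines y = a_i + i · x (there are 5 lines, with slopes 0, 1, ..., 4). Only the lines that attain the minimum somewhere contribute to roots; other lines are dominated. Here the surviving (envelope) indices are i = 4, i = 3, i = 2, i = 1, i = 0.
Intersections between consecutive envelope lines give the roots: for adjacent envelope indices i < j the intersection is x = (a_i − a_j) / (j − i). Reading off the sorted break points: {-7, 0, 2, 4}.
Verification: at each break x_0, at least two indices attain the minimum of min_i(a_i + i · x_0).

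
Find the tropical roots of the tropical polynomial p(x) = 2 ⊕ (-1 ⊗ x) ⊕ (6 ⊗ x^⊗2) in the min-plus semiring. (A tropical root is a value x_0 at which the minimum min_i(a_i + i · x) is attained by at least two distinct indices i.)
Roots: {-7, 3}

Each tropical root is a break point of the lower envelope of the lines y = a_i + i · x (there are 3 lines, with slopes 0, 1, ..., 2). Only the lines that attain the minimum somewhere contribute to roots; other lines are dominated. Here the surviving (envelope) indices are i = 2, i = 1, i = 0.
Intersections between consecutive envelope lines give the roots: for adjacent envelope indices i < j the intersection is x = (a_i − a_j) / (j − i). Reading off the sorted break points: {-7, 3}.
Verification: at each break x_0, at least two indices attain the minimum of min_i(a_i + i · x_0).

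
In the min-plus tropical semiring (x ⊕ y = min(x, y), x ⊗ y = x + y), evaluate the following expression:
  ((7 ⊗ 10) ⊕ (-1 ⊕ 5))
((7 ⊗ 10) ⊕ (-1 ⊕ 5)) = -1

Expand innermost to outermost. Recall ⊕ takes the minimum of its arguments and ⊗ takes their sum. Working out the expression ((7 ⊗ 10) ⊕ (-1 ⊕ 5)) gives -1.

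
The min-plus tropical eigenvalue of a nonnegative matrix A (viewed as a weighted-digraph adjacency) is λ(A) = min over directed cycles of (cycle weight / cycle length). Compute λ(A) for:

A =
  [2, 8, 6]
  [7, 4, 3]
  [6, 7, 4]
λ(A) = 2

Enumerate directed cycles and compute their means (weight / length). Sample:
  cycle 0 → 0: weight = 2, length = 1, mean = 2/1 ≈ 2.000
  cycle 1 → 1: weight = 4, length = 1, mean = 4/1 ≈ 4.000
  cycle 2 → 2: weight = 4, length = 1, mean = 4/1 ≈ 4.000
  cycle 0 → 1 → 0: weight = 15, length = 2, mean = 15/2 ≈ 7.500
  cycle 0 → 2 → 0: weight = 12, length = 2, mean = 12/2 ≈ 6.000
  cycle 1 → 0 → 1: weight = 15, length = 2, mean = 15/2 ≈ 7.500
Minimum mean = 2.000, attained e.g. along the cycle 0 → 0 with weight 2 and length 1. So λ(A) = 2/1 = 2.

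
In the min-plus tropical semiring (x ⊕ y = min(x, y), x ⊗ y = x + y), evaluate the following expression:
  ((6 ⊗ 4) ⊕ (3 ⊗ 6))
((6 ⊗ 4) ⊕ (3 ⊗ 6)) = 9

Expand innermost to outermost. Recall ⊕ takes the minimum of its arguments and ⊗ takes their sum. Working out the expression ((6 ⊗ 4) ⊕ (3 ⊗ 6)) gives 9.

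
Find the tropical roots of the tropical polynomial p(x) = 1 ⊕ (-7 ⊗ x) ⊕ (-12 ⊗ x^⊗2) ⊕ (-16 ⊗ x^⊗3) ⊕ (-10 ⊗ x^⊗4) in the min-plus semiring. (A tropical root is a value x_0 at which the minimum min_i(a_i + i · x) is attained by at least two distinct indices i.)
Roots: {-6, 4, 5, 8}

Each tropical root is a break point of the lower envelope of the lines y = a_i + i · x (there are 5 lines, with slopes 0, 1, ..., 4). Only the lines that attain the minimum somewhere contribute to roots; other lines are dominated. Here the surviving (envelope) indices are i = 4, i = 3, i = 2, i = 1, i = 0.
Intersections between consecutive envelope lines give the roots: for adjacent envelope indices i < j the intersection is x = (a_i − a_j) / (j − i). Reading off the sorted break points: {-6, 4, 5, 8}.
Verification: at each break x_0, at least two indices attain the minimum of min_i(a_i + i · x_0).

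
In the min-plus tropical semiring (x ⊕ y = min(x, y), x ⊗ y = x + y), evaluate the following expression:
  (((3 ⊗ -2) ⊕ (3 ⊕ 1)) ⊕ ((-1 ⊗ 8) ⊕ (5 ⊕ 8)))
(((3 ⊗ -2) ⊕ (3 ⊕ 1)) ⊕ ((-1 ⊗ 8) ⊕ (5 ⊕ 8))) = 1

Expand innermost to outermost. Recall ⊕ takes the minimum of its arguments and ⊗ takes their sum. Working out the expression (((3 ⊗ -2) ⊕ (3 ⊕ 1)) ⊕ ((-1 ⊗ 8) ⊕ (5 ⊕ 8))) gives 1.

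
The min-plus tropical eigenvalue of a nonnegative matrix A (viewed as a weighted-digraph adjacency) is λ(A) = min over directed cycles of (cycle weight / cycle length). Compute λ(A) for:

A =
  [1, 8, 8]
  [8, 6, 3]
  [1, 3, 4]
λ(A) = 1

Enumerate directed cycles and compute their means (weight / length). Sample:
  cycle 0 → 0: weight = 1, length = 1, mean = 1/1 ≈ 1.000
  cycle 1 → 1: weight = 6, length = 1, mean = 6/1 ≈ 6.000
  cycle 2 → 2: weight = 4, length = 1, mean = 4/1 ≈ 4.000
  cycle 0 → 1 → 0: weight = 16, length = 2, mean = 16/2 ≈ 8.000
  cycle 0 → 2 → 0: weight = 9, length = 2, mean = 9/2 ≈ 4.500
  cycle 1 → 0 → 1: weight = 16, length = 2, mean = 16/2 ≈ 8.000
Minimum mean = 1.000, attained e.g. along the cycle 0 → 0 with weight 1 and length 1. So λ(A) = 1/1 = 1.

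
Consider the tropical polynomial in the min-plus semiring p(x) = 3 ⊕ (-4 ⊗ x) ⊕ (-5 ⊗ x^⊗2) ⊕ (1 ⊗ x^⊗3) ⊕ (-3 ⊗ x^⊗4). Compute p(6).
p(6) = 2

A tropical monomial a ⊗ x^⊗i evaluates to a + i · x. Evaluating each term at x = 6:
  Term 0 contributes 3 + 0 · 6 = 3
  Term 1 contributes -4 + 1 · 6 = 2
  Term 2 contributes -5 + 2 · 6 = 7
  Term 3 contributes 1 + 3 · 6 = 19
  Term 4 contributes -3 + 4 · 6 = 21
p(6) = ⊕ of these = min[3, 2, 7, 19, 21] = 2.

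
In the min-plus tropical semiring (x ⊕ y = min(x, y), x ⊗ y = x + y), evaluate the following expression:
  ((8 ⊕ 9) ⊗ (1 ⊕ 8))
((8 ⊕ 9) ⊗ (1 ⊕ 8)) = 9

Expand innermost to outermost. Recall ⊕ takes the minimum of its arguments and ⊗ takes their sum. Working out the expression ((8 ⊕ 9) ⊗ (1 ⊕ 8)) gives 9.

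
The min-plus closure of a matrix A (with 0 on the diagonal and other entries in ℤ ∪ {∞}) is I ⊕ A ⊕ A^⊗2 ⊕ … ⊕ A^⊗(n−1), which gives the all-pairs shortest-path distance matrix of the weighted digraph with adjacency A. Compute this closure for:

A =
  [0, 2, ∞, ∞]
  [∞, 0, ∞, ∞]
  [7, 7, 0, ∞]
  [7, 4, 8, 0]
Closure =
  [0, 2, ∞, ∞]
  [∞, 0, ∞, ∞]
  [7, 7, 0, ∞]
  [7, 4, 8, 0]

This is the Floyd-Warshall all-pairs shortest-path computation. For each intermediate vertex k = 0, 1, …, 3, update dist[i][j] ← min(dist[i][j], dist[i][k] + dist[k][j]). The final matrix gives, for each (i, j), the minimum total weight of any directed path from i to j (possibly empty when i = j).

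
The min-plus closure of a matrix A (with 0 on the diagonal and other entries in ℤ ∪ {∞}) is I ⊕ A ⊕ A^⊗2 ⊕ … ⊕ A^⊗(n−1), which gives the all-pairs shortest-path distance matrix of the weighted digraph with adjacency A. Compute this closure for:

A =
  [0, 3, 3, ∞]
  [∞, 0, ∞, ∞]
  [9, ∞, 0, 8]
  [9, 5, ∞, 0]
Closure =
  [0, 3, 3, 11]
  [∞, 0, ∞, ∞]
  [9, 12, 0, 8]
  [9, 5, 12, 0]

This is the Floyd-Warshall all-pairs shortest-path computation. For each intermediate vertex k = 0, 1, …, 3, update dist[i][j] ← min(dist[i][j], dist[i][k] + dist[k][j]). The final matrix gives, for each (i, j), the minimum total weight of any directed path from i to j (possibly empty when i = j).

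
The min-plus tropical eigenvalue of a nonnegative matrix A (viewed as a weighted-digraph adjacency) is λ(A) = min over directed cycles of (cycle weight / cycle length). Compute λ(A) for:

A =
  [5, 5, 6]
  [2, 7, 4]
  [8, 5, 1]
λ(A) = 1

Enumerate directed cycles and compute their means (weight / length). Sample:
  cycle 0 → 0: weight = 5, length = 1, mean = 5/1 ≈ 5.000
  cycle 1 → 1: weight = 7, length = 1, mean = 7/1 ≈ 7.000
  cycle 2 → 2: weight = 1, length = 1, mean = 1/1 ≈ 1.000
  cycle 0 → 1 → 0: weight = 7, length = 2, mean = 7/2 ≈ 3.500
  cycle 0 → 2 → 0: weight = 14, length = 2, mean = 14/2 ≈ 7.000
  cycle 1 → 0 → 1: weight = 7, length = 2, mean = 7/2 ≈ 3.500
Minimum mean = 1.000, attained e.g. along the cycle 2 → 2 with weight 1 and length 1. So λ(A) = 1/1 = 1.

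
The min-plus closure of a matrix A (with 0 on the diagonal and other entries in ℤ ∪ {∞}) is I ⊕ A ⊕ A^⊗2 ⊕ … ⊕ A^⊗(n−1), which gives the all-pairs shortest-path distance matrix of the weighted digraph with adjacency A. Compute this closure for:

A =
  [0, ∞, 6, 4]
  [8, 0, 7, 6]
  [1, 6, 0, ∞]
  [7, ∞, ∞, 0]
Closure =
  [0, 12, 6, 4]
  [8, 0, 7, 6]
  [1, 6, 0, 5]
  [7, 19, 13, 0]

This is the Floyd-Warshall all-pairs shortest-path computation. For each intermediate vertex k = 0, 1, …, 3, update dist[i][j] ← min(dist[i][j], dist[i][k] + dist[k][j]). The final matrix gives, for each (i, j), the minimum total weight of any directed path from i to j (possibly empty when i = j).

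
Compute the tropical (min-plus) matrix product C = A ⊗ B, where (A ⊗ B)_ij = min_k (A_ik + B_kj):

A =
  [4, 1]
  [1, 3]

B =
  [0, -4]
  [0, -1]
A ⊗ B =
  [1, 0]
  [1, -3]

Apply the min-plus product entry-by-entry:
  C[0][0] = min over k of (A[0][0] + B[0][0] = 4 + 0 = 4, A[0][1] + B[1][0] = 1 + 0 = 1) = 1 (attained at k = 1)
  C[0][1] = min over k of (A[0][0] + B[0][1] = 4 + -4 = 0, A[0][1] + B[1][1] = 1 + -1 = 0) = 0 (attained at k = 0)
  C[1][0] = min over k of (A[1][0] + B[0][0] = 1 + 0 = 1, A[1][1] + B[1][0] = 3 + 0 = 3) = 1 (attained at k = 0)
  C[1][1] = min over k of (A[1][0] + B[0][1] = 1 + -4 = -3, A[1][1] + B[1][1] = 3 + -1 = 2) = -3 (attained at k = 0)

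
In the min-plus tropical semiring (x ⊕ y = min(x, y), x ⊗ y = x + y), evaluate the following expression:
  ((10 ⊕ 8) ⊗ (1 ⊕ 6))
((10 ⊕ 8) ⊗ (1 ⊕ 6)) = 9

Expand innermost to outermost. Recall ⊕ takes the minimum of its arguments and ⊗ takes their sum. Working out the expression ((10 ⊕ 8) ⊗ (1 ⊕ 6)) gives 9.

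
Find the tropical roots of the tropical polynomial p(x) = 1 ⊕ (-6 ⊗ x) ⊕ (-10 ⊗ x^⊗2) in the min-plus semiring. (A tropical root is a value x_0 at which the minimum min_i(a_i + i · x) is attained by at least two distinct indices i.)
Roots: {4, 7}

Each tropical root is a break point of the lower envelope of the lines y = a_i + i · x (there are 3 lines, with slopes 0, 1, ..., 2). Only the lines that attain the minimum somewhere contribute to roots; other lines are dominated. Here the surviving (envelope) indices are i = 2, i = 1, i = 0.
Intersections between consecutive envelope lines give the roots: for adjacent envelope indices i < j the intersection is x = (a_i − a_j) / (j − i). Reading off the sorted break points: {4, 7}.
Verification: at each break x_0, at least two indices attain the minimum of min_i(a_i + i · x_0).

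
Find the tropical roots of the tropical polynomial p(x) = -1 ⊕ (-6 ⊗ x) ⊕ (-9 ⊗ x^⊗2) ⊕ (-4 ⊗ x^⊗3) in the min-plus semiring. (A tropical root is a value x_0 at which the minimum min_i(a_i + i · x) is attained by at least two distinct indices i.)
Roots: {-5, 3, 5}

Each tropical root is a break point of the lower envelope of the lines y = a_i + i · x (there are 4 lines, with slopes 0, 1, ..., 3). Only the lines that attain the minimum somewhere contribute to roots; other lines are dominated. Here the surviving (envelope) indices are i = 3, i = 2, i = 1, i = 0.
Intersections between consecutive envelope lines give the roots: for adjacent envelope indices i < j the intersection is x = (a_i − a_j) / (j − i). Reading off the sorted break points: {-5, 3, 5}.
Verification: at each break x_0, at least two indices attain the minimum of min_i(a_i + i · x_0).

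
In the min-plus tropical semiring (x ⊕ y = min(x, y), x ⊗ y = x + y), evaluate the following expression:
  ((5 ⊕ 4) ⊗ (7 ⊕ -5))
((5 ⊕ 4) ⊗ (7 ⊕ -5)) = -1

Expand innermost to outermost. Recall ⊕ takes the minimum of its arguments and ⊗ takes their sum. Working out the expression ((5 ⊕ 4) ⊗ (7 ⊕ -5)) gives -1.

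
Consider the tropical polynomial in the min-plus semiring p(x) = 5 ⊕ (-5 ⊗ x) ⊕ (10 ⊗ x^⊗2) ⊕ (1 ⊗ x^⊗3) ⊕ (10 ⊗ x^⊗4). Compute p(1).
p(1) = -4

A tropical monomial a ⊗ x^⊗i evaluates to a + i · x. Evaluating each term at x = 1:
  Term 0 contributes 5 + 0 · 1 = 5
  Term 1 contributes -5 + 1 · 1 = -4
  Term 2 contributes 10 + 2 · 1 = 12
  Term 3 contributes 1 + 3 · 1 = 4
  Term 4 contributes 10 + 4 · 1 = 14
p(1) = ⊕ of these = min[5, -4, 12, 4, 14] = -4.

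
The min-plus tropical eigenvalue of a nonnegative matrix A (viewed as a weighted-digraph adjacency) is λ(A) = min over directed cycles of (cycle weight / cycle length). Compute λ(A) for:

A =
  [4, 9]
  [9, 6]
λ(A) = 4

Enumerate directed cycles and compute their means (weight / length). Sample:
  cycle 0 → 0: weight = 4, length = 1, mean = 4/1 ≈ 4.000
  cycle 1 → 1: weight = 6, length = 1, mean = 6/1 ≈ 6.000
  cycle 0 → 1 → 0: weight = 18, length = 2, mean = 18/2 ≈ 9.000
  cycle 1 → 0 → 1: weight = 18, length = 2, mean = 18/2 ≈ 9.000
Minimum mean = 4.000, attained e.g. along the cycle 0 → 0 with weight 4 and length 1. So λ(A) = 4/1 = 4.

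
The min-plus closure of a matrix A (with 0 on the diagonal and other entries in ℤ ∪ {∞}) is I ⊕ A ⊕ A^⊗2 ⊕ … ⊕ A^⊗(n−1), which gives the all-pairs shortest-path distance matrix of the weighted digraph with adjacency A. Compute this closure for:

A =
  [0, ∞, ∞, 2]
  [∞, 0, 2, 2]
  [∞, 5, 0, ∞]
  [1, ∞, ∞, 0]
Closure =
  [0, ∞, ∞, 2]
  [3, 0, 2, 2]
  [8, 5, 0, 7]
  [1, ∞, ∞, 0]

This is the Floyd-Warshall all-pairs shortest-path computation. For each intermediate vertex k = 0, 1, …, 3, update dist[i][j] ← min(dist[i][j], dist[i][k] + dist[k][j]). The final matrix gives, for each (i, j), the minimum total weight of any directed path from i to j (possibly empty when i = j).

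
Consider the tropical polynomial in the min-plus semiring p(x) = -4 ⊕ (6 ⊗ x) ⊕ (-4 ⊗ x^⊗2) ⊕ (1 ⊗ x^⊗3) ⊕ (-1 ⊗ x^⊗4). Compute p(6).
p(6) = -4

A tropical monomial a ⊗ x^⊗i evaluates to a + i · x. Evaluating each term at x = 6:
  Term 0 contributes -4 + 0 · 6 = -4
  Term 1 contributes 6 + 1 · 6 = 12
  Term 2 contributes -4 + 2 · 6 = 8
  Term 3 contributes 1 + 3 · 6 = 19
  Term 4 contributes -1 + 4 · 6 = 23
p(6) = ⊕ of these = min[-4, 12, 8, 19, 23] = -4.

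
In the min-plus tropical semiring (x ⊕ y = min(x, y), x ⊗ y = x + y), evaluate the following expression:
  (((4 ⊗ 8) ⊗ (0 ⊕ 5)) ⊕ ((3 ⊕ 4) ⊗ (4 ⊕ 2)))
(((4 ⊗ 8) ⊗ (0 ⊕ 5)) ⊕ ((3 ⊕ 4) ⊗ (4 ⊕ 2))) = 5

Expand innermost to outermost. Recall ⊕ takes the minimum of its arguments and ⊗ takes their sum. Working out the expression (((4 ⊗ 8) ⊗ (0 ⊕ 5)) ⊕ ((3 ⊕ 4) ⊗ (4 ⊕ 2))) gives 5.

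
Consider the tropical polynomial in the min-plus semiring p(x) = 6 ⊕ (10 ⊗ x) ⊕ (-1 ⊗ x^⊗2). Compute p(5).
p(5) = 6

A tropical monomial a ⊗ x^⊗i evaluates to a + i · x. Evaluating each term at x = 5:
  Term 0 contributes 6 + 0 · 5 = 6
  Term 1 contributes 10 + 1 · 5 = 15
  Term 2 contributes -1 + 2 · 5 = 9
p(5) = ⊕ of these = min[6, 15, 9] = 6.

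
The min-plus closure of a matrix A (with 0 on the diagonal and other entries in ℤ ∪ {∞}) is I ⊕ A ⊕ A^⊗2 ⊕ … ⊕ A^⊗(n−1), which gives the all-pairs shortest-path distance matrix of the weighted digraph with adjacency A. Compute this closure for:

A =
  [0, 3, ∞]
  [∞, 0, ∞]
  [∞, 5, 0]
Closure =
  [0, 3, ∞]
  [∞, 0, ∞]
  [∞, 5, 0]

This is the Floyd-Warshall all-pairs shortest-path computation. For each intermediate vertex k = 0, 1, …, 2, update dist[i][j] ← min(dist[i][j], dist[i][k] + dist[k][j]). The final matrix gives, for each (i, j), the minimum total weight of any directed path from i to j (possibly empty when i = j).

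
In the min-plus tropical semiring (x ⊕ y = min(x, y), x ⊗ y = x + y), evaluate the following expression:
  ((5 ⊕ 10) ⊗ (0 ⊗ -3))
((5 ⊕ 10) ⊗ (0 ⊗ -3)) = 2

Expand innermost to outermost. Recall ⊕ takes the minimum of its arguments and ⊗ takes their sum. Working out the expression ((5 ⊕ 10) ⊗ (0 ⊗ -3)) gives 2.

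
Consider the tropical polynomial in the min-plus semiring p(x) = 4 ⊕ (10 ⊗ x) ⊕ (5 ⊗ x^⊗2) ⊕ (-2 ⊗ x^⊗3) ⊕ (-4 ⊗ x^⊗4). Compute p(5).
p(5) = 4

A tropical monomial a ⊗ x^⊗i evaluates to a + i · x. Evaluating each term at x = 5:
  Term 0 contributes 4 + 0 · 5 = 4
  Term 1 contributes 10 + 1 · 5 = 15
  Term 2 contributes 5 + 2 · 5 = 15
  Term 3 contributes -2 + 3 · 5 = 13
  Term 4 contributes -4 + 4 · 5 = 16
p(5) = ⊕ of these = min[4, 15, 15, 13, 16] = 4.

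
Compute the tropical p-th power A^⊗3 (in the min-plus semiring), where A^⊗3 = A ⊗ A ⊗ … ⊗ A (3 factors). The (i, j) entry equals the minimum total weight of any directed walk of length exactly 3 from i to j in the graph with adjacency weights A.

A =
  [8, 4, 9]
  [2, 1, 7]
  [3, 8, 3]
A^⊗3 =
  [7, 6, 12]
  [4, 3, 9]
  [9, 8, 9]

Each entry (A^⊗3)_ij equals the minimum over all length-3 walks i = v_0 → v_1 → … → v_3 = j of Σ_t A[v_t][v_{t+1}]. For example, for (i, j) = (0, 2) we minimise over 9 possible intermediate vertex sequences; the minimum is 12, attained along the walk 0 → 1 → 1 → 2.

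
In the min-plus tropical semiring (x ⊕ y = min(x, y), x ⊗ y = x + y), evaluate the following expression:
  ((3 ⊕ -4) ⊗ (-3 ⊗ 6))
((3 ⊕ -4) ⊗ (-3 ⊗ 6)) = -1

Expand innermost to outermost. Recall ⊕ takes the minimum of its arguments and ⊗ takes their sum. Working out the expression ((3 ⊕ -4) ⊗ (-3 ⊗ 6)) gives -1.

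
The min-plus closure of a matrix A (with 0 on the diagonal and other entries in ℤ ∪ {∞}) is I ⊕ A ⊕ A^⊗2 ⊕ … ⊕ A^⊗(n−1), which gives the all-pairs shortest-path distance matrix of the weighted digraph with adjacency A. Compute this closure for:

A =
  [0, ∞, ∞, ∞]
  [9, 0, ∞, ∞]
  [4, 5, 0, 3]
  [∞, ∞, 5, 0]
Closure =
  [0, ∞, ∞, ∞]
  [9, 0, ∞, ∞]
  [4, 5, 0, 3]
  [9, 10, 5, 0]

This is the Floyd-Warshall all-pairs shortest-path computation. For each intermediate vertex k = 0, 1, …, 3, update dist[i][j] ← min(dist[i][j], dist[i][k] + dist[k][j]). The final matrix gives, for each (i, j), the minimum total weight of any directed path from i to j (possibly empty when i = j).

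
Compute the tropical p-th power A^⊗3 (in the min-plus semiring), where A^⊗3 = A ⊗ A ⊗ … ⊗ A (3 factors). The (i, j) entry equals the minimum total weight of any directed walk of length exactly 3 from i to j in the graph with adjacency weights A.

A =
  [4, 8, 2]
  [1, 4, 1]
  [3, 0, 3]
A^⊗3 =
  [3, 5, 3]
  [2, 3, 2]
  [4, 1, 3]

Each entry (A^⊗3)_ij equals the minimum over all length-3 walks i = v_0 → v_1 → … → v_3 = j of Σ_t A[v_t][v_{t+1}]. For example, for (i, j) = (0, 2) we minimise over 9 possible intermediate vertex sequences; the minimum is 3, attained along the walk 0 → 2 → 1 → 2.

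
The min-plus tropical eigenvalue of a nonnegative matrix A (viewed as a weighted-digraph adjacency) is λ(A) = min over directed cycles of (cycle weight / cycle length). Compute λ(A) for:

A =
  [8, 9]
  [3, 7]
λ(A) = 6

Enumerate directed cycles and compute their means (weight / length). Sample:
  cycle 0 → 0: weight = 8, length = 1, mean = 8/1 ≈ 8.000
  cycle 1 → 1: weight = 7, length = 1, mean = 7/1 ≈ 7.000
  cycle 0 → 1 → 0: weight = 12, length = 2, mean = 12/2 ≈ 6.000
  cycle 1 → 0 → 1: weight = 12, length = 2, mean = 12/2 ≈ 6.000
Minimum mean = 6.000, attained e.g. along the cycle 0 → 1 → 0 with weight 12 and length 2. So λ(A) = 12/2 = 6.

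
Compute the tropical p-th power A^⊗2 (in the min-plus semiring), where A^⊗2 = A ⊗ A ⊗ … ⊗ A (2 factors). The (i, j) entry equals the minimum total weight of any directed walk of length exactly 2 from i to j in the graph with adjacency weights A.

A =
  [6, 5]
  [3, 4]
A^⊗2 =
  [8, 9]
  [7, 8]

Each entry (A^⊗2)_ij equals the minimum over all length-2 walks i = v_0 → v_1 → … → v_2 = j of Σ_t A[v_t][v_{t+1}]. For example, for (i, j) = (0, 1) we minimise over 2 possible intermediate vertex sequences; the minimum is 9, attained along the walk 0 → 1 → 1.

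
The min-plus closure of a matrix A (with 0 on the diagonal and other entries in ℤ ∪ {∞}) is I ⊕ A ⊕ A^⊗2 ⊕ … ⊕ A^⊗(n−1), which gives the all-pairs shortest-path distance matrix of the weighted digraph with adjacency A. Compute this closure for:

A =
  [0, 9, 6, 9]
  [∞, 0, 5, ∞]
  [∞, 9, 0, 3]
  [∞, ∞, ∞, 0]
Closure =
  [0, 9, 6, 9]
  [∞, 0, 5, 8]
  [∞, 9, 0, 3]
  [∞, ∞, ∞, 0]

This is the Floyd-Warshall all-pairs shortest-path computation. For each intermediate vertex k = 0, 1, …, 3, update dist[i][j] ← min(dist[i][j], dist[i][k] + dist[k][j]). The final matrix gives, for each (i, j), the minimum total weight of any directed path from i to j (possibly empty when i = j).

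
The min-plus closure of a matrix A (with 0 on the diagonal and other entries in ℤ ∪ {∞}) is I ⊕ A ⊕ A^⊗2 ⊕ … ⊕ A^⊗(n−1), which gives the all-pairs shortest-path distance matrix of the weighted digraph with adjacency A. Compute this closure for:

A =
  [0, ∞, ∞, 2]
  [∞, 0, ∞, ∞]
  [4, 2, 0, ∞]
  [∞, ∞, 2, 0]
Closure =
  [0, 6, 4, 2]
  [∞, 0, ∞, ∞]
  [4, 2, 0, 6]
  [6, 4, 2, 0]

This is the Floyd-Warshall all-pairs shortest-path computation. For each intermediate vertex k = 0, 1, …, 3, update dist[i][j] ← min(dist[i][j], dist[i][k] + dist[k][j]). The final matrix gives, for each (i, j), the minimum total weight of any directed path from i to j (possibly empty when i = j).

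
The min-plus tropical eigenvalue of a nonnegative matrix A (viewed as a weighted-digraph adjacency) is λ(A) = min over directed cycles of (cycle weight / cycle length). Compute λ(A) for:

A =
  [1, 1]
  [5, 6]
λ(A) = 1

Enumerate directed cycles and compute their means (weight / length). Sample:
  cycle 0 → 0: weight = 1, length = 1, mean = 1/1 ≈ 1.000
  cycle 1 → 1: weight = 6, length = 1, mean = 6/1 ≈ 6.000
  cycle 0 → 1 → 0: weight = 6, length = 2, mean = 6/2 ≈ 3.000
  cycle 1 → 0 → 1: weight = 6, length = 2, mean = 6/2 ≈ 3.000
Minimum mean = 1.000, attained e.g. along the cycle 0 → 0 with weight 1 and length 1. So λ(A) = 1/1 = 1.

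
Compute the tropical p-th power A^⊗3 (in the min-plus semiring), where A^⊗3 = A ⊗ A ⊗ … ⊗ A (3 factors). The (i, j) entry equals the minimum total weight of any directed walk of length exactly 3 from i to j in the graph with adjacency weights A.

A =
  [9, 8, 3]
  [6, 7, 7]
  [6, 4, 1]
A^⊗3 =
  [10, 8, 5]
  [14, 12, 9]
  [8, 6, 3]

Each entry (A^⊗3)_ij equals the minimum over all length-3 walks i = v_0 → v_1 → … → v_3 = j of Σ_t A[v_t][v_{t+1}]. For example, for (i, j) = (0, 2) we minimise over 9 possible intermediate vertex sequences; the minimum is 5, attained along the walk 0 → 2 → 2 → 2.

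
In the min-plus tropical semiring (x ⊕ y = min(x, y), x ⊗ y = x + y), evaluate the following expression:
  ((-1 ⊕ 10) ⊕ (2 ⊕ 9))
((-1 ⊕ 10) ⊕ (2 ⊕ 9)) = -1

Expand innermost to outermost. Recall ⊕ takes the minimum of its arguments and ⊗ takes their sum. Working out the expression ((-1 ⊕ 10) ⊕ (2 ⊕ 9)) gives -1.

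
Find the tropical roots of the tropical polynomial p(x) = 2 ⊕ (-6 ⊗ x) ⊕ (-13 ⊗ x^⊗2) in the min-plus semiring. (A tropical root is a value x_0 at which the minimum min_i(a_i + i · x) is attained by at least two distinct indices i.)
Roots: {7, 8}

Each tropical root is a break point of the lower envelope of the lines y = a_i + i · x (there are 3 lines, with slopes 0, 1, ..., 2). Only the lines that attain the minimum somewhere contribute to roots; other lines are dominated. Here the surviving (envelope) indices are i = 2, i = 1, i = 0.
Intersections between consecutive envelope lines give the roots: for adjacent envelope indices i < j the intersection is x = (a_i − a_j) / (j − i). Reading off the sorted break points: {7, 8}.
Verification: at each break x_0, at least two indices attain the minimum of min_i(a_i + i · x_0).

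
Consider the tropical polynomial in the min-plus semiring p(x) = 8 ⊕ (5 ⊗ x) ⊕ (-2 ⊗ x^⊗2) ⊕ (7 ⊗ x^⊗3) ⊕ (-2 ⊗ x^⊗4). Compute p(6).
p(6) = 8

A tropical monomial a ⊗ x^⊗i evaluates to a + i · x. Evaluating each term at x = 6:
  Term 0 contributes 8 + 0 · 6 = 8
  Term 1 contributes 5 + 1 · 6 = 11
  Term 2 contributes -2 + 2 · 6 = 10
  Term 3 contributes 7 + 3 · 6 = 25
  Term 4 contributes -2 + 4 · 6 = 22
p(6) = ⊕ of these = min[8, 11, 10, 25, 22] = 8.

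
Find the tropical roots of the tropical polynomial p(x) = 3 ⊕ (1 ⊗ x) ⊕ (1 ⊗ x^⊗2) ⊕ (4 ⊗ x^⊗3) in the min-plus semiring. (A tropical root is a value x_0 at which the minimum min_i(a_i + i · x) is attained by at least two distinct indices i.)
Roots: {-3, 0, 2}

Each tropical root is a break point of the lower envelope of the lines y = a_i + i · x (there are 4 lines, with slopes 0, 1, ..., 3). Only the lines that attain the minimum somewhere contribute to roots; other lines are dominated. Here the surviving (envelope) indices are i = 3, i = 2, i = 1, i = 0.
Intersections between consecutive envelope lines give the roots: for adjacent envelope indices i < j the intersection is x = (a_i − a_j) / (j − i). Reading off the sorted break points: {-3, 0, 2}.
Verification: at each break x_0, at least two indices attain the minimum of min_i(a_i + i · x_0).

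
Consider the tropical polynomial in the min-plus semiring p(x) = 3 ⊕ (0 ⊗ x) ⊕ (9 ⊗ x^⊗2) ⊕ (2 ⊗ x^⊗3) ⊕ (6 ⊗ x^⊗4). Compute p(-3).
p(-3) = -7

A tropical monomial a ⊗ x^⊗i evaluates to a + i · x. Evaluating each term at x = -3:
  Term 0 contributes 3 + 0 · -3 = 3
  Term 1 contributes 0 + 1 · -3 = -3
  Term 2 contributes 9 + 2 · -3 = 3
  Term 3 contributes 2 + 3 · -3 = -7
  Term 4 contributes 6 + 4 · -3 = -6
p(-3) = ⊕ of these = min[3, -3, 3, -7, -6] = -7.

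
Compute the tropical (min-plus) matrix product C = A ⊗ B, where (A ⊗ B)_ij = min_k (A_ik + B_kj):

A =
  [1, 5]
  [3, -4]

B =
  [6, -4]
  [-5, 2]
A ⊗ B =
  [0, -3]
  [-9, -2]

Apply the min-plus product entry-by-entry:
  C[0][0] = min over k of (A[0][0] + B[0][0] = 1 + 6 = 7, A[0][1] + B[1][0] = 5 + -5 = 0) = 0 (attained at k = 1)
  C[0][1] = min over k of (A[0][0] + B[0][1] = 1 + -4 = -3, A[0][1] + B[1][1] = 5 + 2 = 7) = -3 (attained at k = 0)
  C[1][0] = min over k of (A[1][0] + B[0][0] = 3 + 6 = 9, A[1][1] + B[1][0] = -4 + -5 = -9) = -9 (attained at k = 1)
  C[1][1] = min over k of (A[1][0] + B[0][1] = 3 + -4 = -1, A[1][1] + B[1][1] = -4 + 2 = -2) = -2 (attained at k = 1)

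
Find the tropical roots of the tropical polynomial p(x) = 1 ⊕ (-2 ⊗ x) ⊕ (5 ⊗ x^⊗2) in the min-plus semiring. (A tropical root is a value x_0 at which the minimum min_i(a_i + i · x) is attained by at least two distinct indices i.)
Roots: {-7, 3}

Each tropical root is a break point of the lower envelope of the lines y = a_i + i · x (there are 3 lines, with slopes 0, 1, ..., 2). Only the lines that attain the minimum somewhere contribute to roots; other lines are dominated. Here the surviving (envelope) indices are i = 2, i = 1, i = 0.
Intersections between consecutive envelope lines give the roots: for adjacent envelope indices i < j the intersection is x = (a_i − a_j) / (j − i). Reading off the sorted break points: {-7, 3}.
Verification: at each break x_0, at least two indices attain the minimum of min_i(a_i + i · x_0).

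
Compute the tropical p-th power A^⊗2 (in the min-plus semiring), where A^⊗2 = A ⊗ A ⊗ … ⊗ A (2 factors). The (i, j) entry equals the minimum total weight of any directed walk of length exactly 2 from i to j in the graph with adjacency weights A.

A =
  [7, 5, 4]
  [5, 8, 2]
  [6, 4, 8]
A^⊗2 =
  [10, 8, 7]
  [8, 6, 9]
  [9, 11, 6]

Each entry (A^⊗2)_ij equals the minimum over all length-2 walks i = v_0 → v_1 → … → v_2 = j of Σ_t A[v_t][v_{t+1}]. For example, for (i, j) = (0, 2) we minimise over 3 possible intermediate vertex sequences; the minimum is 7, attained along the walk 0 → 1 → 2.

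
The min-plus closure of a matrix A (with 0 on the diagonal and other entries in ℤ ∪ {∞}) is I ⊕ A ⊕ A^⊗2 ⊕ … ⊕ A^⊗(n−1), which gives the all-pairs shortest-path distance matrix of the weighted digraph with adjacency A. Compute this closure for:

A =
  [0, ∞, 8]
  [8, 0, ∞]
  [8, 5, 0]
Closure =
  [0, 13, 8]
  [8, 0, 16]
  [8, 5, 0]

This is the Floyd-Warshall all-pairs shortest-path computation. For each intermediate vertex k = 0, 1, …, 2, update dist[i][j] ← min(dist[i][j], dist[i][k] + dist[k][j]). The final matrix gives, for each (i, j), the minimum total weight of any directed path from i to j (possibly empty when i = j).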